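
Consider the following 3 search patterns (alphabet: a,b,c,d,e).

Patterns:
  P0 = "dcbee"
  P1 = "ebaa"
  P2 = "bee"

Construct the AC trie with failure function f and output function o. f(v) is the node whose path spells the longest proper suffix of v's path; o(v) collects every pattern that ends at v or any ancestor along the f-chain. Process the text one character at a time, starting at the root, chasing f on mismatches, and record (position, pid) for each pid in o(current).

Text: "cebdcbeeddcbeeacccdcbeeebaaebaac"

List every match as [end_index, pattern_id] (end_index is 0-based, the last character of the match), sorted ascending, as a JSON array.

Build:
Trie (insert patterns):
  0='ε' goto b→10 d→1 e→6
  1='d' goto c→2
  2='dc' goto b→3
  3='dcb' goto e→4
  4='dcbe' goto e→5
  5='dcbee' goto ·  [P0 ends]
  6='e' goto b→7
  7='eb' goto a→8
  8='eba' goto a→9
  9='ebaa' goto ·  [P1 ends]
  10='b' goto e→11
  11='be' goto e→12
  12='bee' goto ·  [P2 ends]

BFS fail/out derivation:
  fail(1) 'd': from fail(0)=0 chase 'd': 0 ⇒ 0;  out=∅∪out(0)=∅
  fail(6) 'e': from fail(0)=0 chase 'e': 0 ⇒ 0;  out=∅∪out(0)=∅
  fail(10) 'b': from fail(0)=0 chase 'b': 0 ⇒ 0;  out=∅∪out(0)=∅
  fail(2) 'dc': from fail(1)=0 chase 'c': 0 ⇒ 0;  out=∅∪out(0)=∅
  fail(7) 'eb': from fail(6)=0 chase 'b': 0 ⇒ 10;  out=∅∪out(10)=∅
  fail(11) 'be': from fail(10)=0 chase 'e': 0 ⇒ 6;  out=∅∪out(6)=∅
  fail(3) 'dcb': from fail(2)=0 chase 'b': 0 ⇒ 10;  out=∅∪out(10)=∅
  fail(8) 'eba': from fail(7)=10 chase 'a': 10→0 ⇒ 0;  out=∅∪out(0)=∅
  fail(12) 'bee': from fail(11)=6 chase 'e': 6→0 ⇒ 6;  out={2}∪out(6)={2}
  fail(4) 'dcbe': from fail(3)=10 chase 'e': 10 ⇒ 11;  out=∅∪out(11)=∅
  fail(9) 'ebaa': from fail(8)=0 chase 'a': 0 ⇒ 0;  out={1}∪out(0)={1}
  fail(5) 'dcbee': from fail(4)=11 chase 'e': 11 ⇒ 12;  out={0}∪out(12)={0,2}

Scan:
[0] read 'c'  n0⇒n0
[1] read 'e'  n0⇒n6
[2] read 'b'  n6⇒n7
[3] read 'd'  n7⇒n1 ·f
[4] read 'c'  n1⇒n2
[5] read 'b'  n2⇒n3
[6] read 'e'  n3⇒n4
[7] read 'e'  n4⇒n5  ** P0@[3:7],P2@[5:7]
[8] read 'd'  n5⇒n1 ·f
[9] read 'd'  n1⇒n1 ·f
[10] read 'c'  n1⇒n2
[11] read 'b'  n2⇒n3
[12] read 'e'  n3⇒n4
[13] read 'e'  n4⇒n5  ** P0@[9:13],P2@[11:13]
[14] read 'a'  n5⇒n0 ·f
[15] read 'c'  n0⇒n0
[16] read 'c'  n0⇒n0
[17] read 'c'  n0⇒n0
[18] read 'd'  n0⇒n1
[19] read 'c'  n1⇒n2
[20] read 'b'  n2⇒n3
[21] read 'e'  n3⇒n4
[22] read 'e'  n4⇒n5  ** P0@[18:22],P2@[20:22]
[23] read 'e'  n5⇒n6 ·f
[24] read 'b'  n6⇒n7
[25] read 'a'  n7⇒n8
[26] read 'a'  n8⇒n9  ** P1@[23:26]
[27] read 'e'  n9⇒n6 ·f
[28] read 'b'  n6⇒n7
[29] read 'a'  n7⇒n8
[30] read 'a'  n8⇒n9  ** P1@[27:30]
[31] read 'c'  n9⇒n0 ·f

Matches: [[7,0],[7,2],[13,0],[13,2],[22,0],[22,2],[26,1],[30,1]]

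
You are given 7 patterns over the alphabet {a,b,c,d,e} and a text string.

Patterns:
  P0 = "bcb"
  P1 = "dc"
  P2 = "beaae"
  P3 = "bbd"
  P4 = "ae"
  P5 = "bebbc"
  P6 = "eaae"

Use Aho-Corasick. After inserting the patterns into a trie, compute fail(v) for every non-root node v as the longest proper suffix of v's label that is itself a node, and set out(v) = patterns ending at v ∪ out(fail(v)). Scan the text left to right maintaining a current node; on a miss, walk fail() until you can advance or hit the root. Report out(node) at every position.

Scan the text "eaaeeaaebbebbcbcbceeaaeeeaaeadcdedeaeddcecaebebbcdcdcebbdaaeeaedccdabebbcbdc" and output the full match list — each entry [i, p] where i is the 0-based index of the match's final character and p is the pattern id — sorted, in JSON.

Build automaton:
Trie (insert patterns):
  n0 'ε': a→12 b→1 d→4 e→17
  n1 'b': b→10 c→2 e→6
  n2 'bc': b→3
  n3 'bcb': ·  [P0 ends]
  n4 'd': c→5
  n5 'dc': ·  [P1 ends]
  n6 'be': a→7 b→14
  n7 'bea': a→8
  n8 'beaa': e→9
  n9 'beaae': ·  [P2 ends]
  n10 'bb': d→11
  n11 'bbd': ·  [P3 ends]
  n12 'a': e→13
  n13 'ae': ·  [P4 ends]
  n14 'beb': b→15
  n15 'bebb': c→16
  n16 'bebbc': ·  [P5 ends]
  n17 'e': a→18
  n18 'ea': a→19
  n19 'eaa': e→20
  n20 'eaae': ·  [P6 ends]

Failure links (BFS by depth):
  n1('b'): parent n0 fail=0; on 'b' 0 → fail=0;  out ∅∪∅=∅
  n4('d'): parent n0 fail=0; on 'd' 0 → fail=0;  out ∅∪∅=∅
  n12('a'): parent n0 fail=0; on 'a' 0 → fail=0;  out ∅∪∅=∅
  n17('e'): parent n0 fail=0; on 'e' 0 → fail=0;  out ∅∪∅=∅
  n2('bc'): parent n1 fail=0; on 'c' 0 → fail=0;  out ∅∪∅=∅
  n5('dc'): parent n4 fail=0; on 'c' 0 → fail=0;  out {1}∪∅={1}
  n6('be'): parent n1 fail=0; on 'e' 0 → fail=17;  out ∅∪∅=∅
  n10('bb'): parent n1 fail=0; on 'b' 0 → fail=1;  out ∅∪∅=∅
  n13('ae'): parent n12 fail=0; on 'e' 0 → fail=17;  out {4}∪∅={4}
  n18('ea'): parent n17 fail=0; on 'a' 0 → fail=12;  out ∅∪∅=∅
  n3('bcb'): parent n2 fail=0; on 'b' 0 → fail=1;  out {0}∪∅={0}
  n7('bea'): parent n6 fail=17; on 'a' 17 → fail=18;  out ∅∪∅=∅
  n11('bbd'): parent n10 fail=1; on 'd' 1→0 → fail=4;  out {3}∪∅={3}
  n14('beb'): parent n6 fail=17; on 'b' 17→0 → fail=1;  out ∅∪∅=∅
  n19('eaa'): parent n18 fail=12; on 'a' 12→0 → fail=12;  out ∅∪∅=∅
  n8('beaa'): parent n7 fail=18; on 'a' 18 → fail=19;  out ∅∪∅=∅
  n15('bebb'): parent n14 fail=1; on 'b' 1 → fail=10;  out ∅∪∅=∅
  n20('eaae'): parent n19 fail=12; on 'e' 12 → fail=13;  out {6}∪{4}={4,6}
  n9('beaae'): parent n8 fail=19; on 'e' 19 → fail=20;  out {2}∪{4,6}={2,4,6}
  n16('bebbc'): parent n15 fail=10; on 'c' 10→1 → fail=2;  out {5}∪∅={5}

Run:
pos 0 'e': at 17
pos 1 'a': at 18
pos 2 'a': at 19
pos 3 'e': at 20  → match P4@[2:3],P6@[0:3]
pos 4 'e': at 17 (via fail)
pos 5 'a': at 18
pos 6 'a': at 19
pos 7 'e': at 20  → match P4@[6:7],P6@[4:7]
pos 8 'b': at 1 (via fail)
pos 9 'b': at 10
pos 10 'e': at 6 (via fail)
pos 11 'b': at 14
pos 12 'b': at 15
pos 13 'c': at 16  → match P5@[9:13]
pos 14 'b': at 3 (via fail)  → match P0@[12:14]
pos 15 'c': at 2 (via fail)
pos 16 'b': at 3  → match P0@[14:16]
pos 17 'c': at 2 (via fail)
pos 18 'e': at 17 (via fail)
pos 19 'e': at 17 (via fail)
pos 20 'a': at 18
pos 21 'a': at 19
pos 22 'e': at 20  → match P4@[21:22],P6@[19:22]
pos 23 'e': at 17 (via fail)
pos 24 'e': at 17 (via fail)
pos 25 'a': at 18
pos 26 'a': at 19
pos 27 'e': at 20  → match P4@[26:27],P6@[24:27]
pos 28 'a': at 18 (via fail)
pos 29 'd': at 4 (via fail)
pos 30 'c': at 5  → match P1@[29:30]
pos 31 'd': at 4 (via fail)
pos 32 'e': at 17 (via fail)
pos 33 'd': at 4 (via fail)
pos 34 'e': at 17 (via fail)
pos 35 'a': at 18
pos 36 'e': at 13 (via fail)  → match P4@[35:36]
pos 37 'd': at 4 (via fail)
pos 38 'd': at 4 (via fail)
pos 39 'c': at 5  → match P1@[38:39]
pos 40 'e': at 17 (via fail)
pos 41 'c': at 0 (via fail)
pos 42 'a': at 12
pos 43 'e': at 13  → match P4@[42:43]
pos 44 'b': at 1 (via fail)
pos 45 'e': at 6
pos 46 'b': at 14
pos 47 'b': at 15
pos 48 'c': at 16  → match P5@[44:48]
pos 49 'd': at 4 (via fail)
pos 50 'c': at 5  → match P1@[49:50]
pos 51 'd': at 4 (via fail)
pos 52 'c': at 5  → match P1@[51:52]
pos 53 'e': at 17 (via fail)
pos 54 'b': at 1 (via fail)
pos 55 'b': at 10
pos 56 'd': at 11  → match P3@[54:56]
pos 57 'a': at 12 (via fail)
pos 58 'a': at 12 (via fail)
pos 59 'e': at 13  → match P4@[58:59]
pos 60 'e': at 17 (via fail)
pos 61 'a': at 18
pos 62 'e': at 13 (via fail)  → match P4@[61:62]
pos 63 'd': at 4 (via fail)
pos 64 'c': at 5  → match P1@[63:64]
pos 65 'c': at 0 (via fail)
pos 66 'd': at 4
pos 67 'a': at 12 (via fail)
pos 68 'b': at 1 (via fail)
pos 69 'e': at 6
pos 70 'b': at 14
pos 71 'b': at 15
pos 72 'c': at 16  → match P5@[68:72]
pos 73 'b': at 3 (via fail)  → match P0@[71:73]
pos 74 'd': at 4 (via fail)
pos 75 'c': at 5  → match P1@[74:75]

All matches (sorted): [[3,4],[3,6],[7,4],[7,6],[13,5],[14,0],[16,0],[22,4],[22,6],[27,4],[27,6],[30,1],[36,4],[39,1],[43,4],[48,5],[50,1],[52,1],[56,3],[59,4],[62,4],[64,1],[72,5],[73,0],[75,1]]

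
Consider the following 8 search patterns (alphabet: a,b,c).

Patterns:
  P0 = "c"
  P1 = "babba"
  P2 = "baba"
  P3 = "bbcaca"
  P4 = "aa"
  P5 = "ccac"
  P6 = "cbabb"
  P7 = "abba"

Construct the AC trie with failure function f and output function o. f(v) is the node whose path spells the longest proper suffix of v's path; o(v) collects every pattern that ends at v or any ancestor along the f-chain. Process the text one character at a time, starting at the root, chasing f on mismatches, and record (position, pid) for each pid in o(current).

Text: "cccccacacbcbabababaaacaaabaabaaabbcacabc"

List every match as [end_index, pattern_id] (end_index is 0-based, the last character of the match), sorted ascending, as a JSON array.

Build automaton:
Trie (insert patterns):
  n0 'ε': a→13 b→2 c→1
  n1 'c': b→18 c→15  [P0 ends]
  n2 'b': a→3 b→8
  n3 'ba': b→4
  n4 'bab': a→7 b→5
  n5 'babb': a→6
  n6 'babba': ·  [P1 ends]
  n7 'baba': ·  [P2 ends]
  n8 'bb': c→9
  n9 'bbc': a→10
  n10 'bbca': c→11
  n11 'bbcac': a→12
  n12 'bbcaca': ·  [P3 ends]
  n13 'a': a→14 b→22
  n14 'aa': ·  [P4 ends]
  n15 'cc': a→16
  n16 'cca': c→17
  n17 'ccac': ·  [P5 ends]
  n18 'cb': a→19
  n19 'cba': b→20
  n20 'cbab': b→21
  n21 'cbabb': ·  [P6 ends]
  n22 'ab': b→23
  n23 'abb': a→24
  n24 'abba': ·  [P7 ends]

Failure links (BFS by depth):
  n1('c'): parent n0 fail=0; on 'c' 0 → fail=0;  out {0}∪∅={0}
  n2('b'): parent n0 fail=0; on 'b' 0 → fail=0;  out ∅∪∅=∅
  n13('a'): parent n0 fail=0; on 'a' 0 → fail=0;  out ∅∪∅=∅
  n3('ba'): parent n2 fail=0; on 'a' 0 → fail=13;  out ∅∪∅=∅
  n8('bb'): parent n2 fail=0; on 'b' 0 → fail=2;  out ∅∪∅=∅
  n14('aa'): parent n13 fail=0; on 'a' 0 → fail=13;  out {4}∪∅={4}
  n15('cc'): parent n1 fail=0; on 'c' 0 → fail=1;  out ∅∪{0}={0}
  n18('cb'): parent n1 fail=0; on 'b' 0 → fail=2;  out ∅∪∅=∅
  n22('ab'): parent n13 fail=0; on 'b' 0 → fail=2;  out ∅∪∅=∅
  n4('bab'): parent n3 fail=13; on 'b' 13 → fail=22;  out ∅∪∅=∅
  n9('bbc'): parent n8 fail=2; on 'c' 2→0 → fail=1;  out ∅∪{0}={0}
  n16('cca'): parent n15 fail=1; on 'a' 1→0 → fail=13;  out ∅∪∅=∅
  n19('cba'): parent n18 fail=2; on 'a' 2 → fail=3;  out ∅∪∅=∅
  n23('abb'): parent n22 fail=2; on 'b' 2 → fail=8;  out ∅∪∅=∅
  n5('babb'): parent n4 fail=22; on 'b' 22 → fail=23;  out ∅∪∅=∅
  n7('baba'): parent n4 fail=22; on 'a' 22→2 → fail=3;  out {2}∪∅={2}
  n10('bbca'): parent n9 fail=1; on 'a' 1→0 → fail=13;  out ∅∪∅=∅
  n17('ccac'): parent n16 fail=13; on 'c' 13→0 → fail=1;  out {5}∪{0}={0,5}
  n20('cbab'): parent n19 fail=3; on 'b' 3 → fail=4;  out ∅∪∅=∅
  n24('abba'): parent n23 fail=8; on 'a' 8→2 → fail=3;  out {7}∪∅={7}
  n6('babba'): parent n5 fail=23; on 'a' 23 → fail=24;  out {1}∪{7}={1,7}
  n11('bbcac'): parent n10 fail=13; on 'c' 13→0 → fail=1;  out ∅∪{0}={0}
  n21('cbabb'): parent n20 fail=4; on 'b' 4 → fail=5;  out {6}∪∅={6}
  n12('bbcaca'): parent n11 fail=1; on 'a' 1→0 → fail=13;  out {3}∪∅={3}

Run:
pos 0 'c': at 1  → match P0@[0:0]
pos 1 'c': at 15  → match P0@[1:1]
pos 2 'c': at 15 (via fail)  → match P0@[2:2]
pos 3 'c': at 15 (via fail)  → match P0@[3:3]
pos 4 'c': at 15 (via fail)  → match P0@[4:4]
pos 5 'a': at 16
pos 6 'c': at 17  → match P0@[6:6],P5@[3:6]
pos 7 'a': at 13 (via fail)
pos 8 'c': at 1 (via fail)  → match P0@[8:8]
pos 9 'b': at 18
pos 10 'c': at 1 (via fail)  → match P0@[10:10]
pos 11 'b': at 18
pos 12 'a': at 19
pos 13 'b': at 20
pos 14 'a': at 7 (via fail)  → match P2@[11:14]
pos 15 'b': at 4 (via fail)
pos 16 'a': at 7  → match P2@[13:16]
pos 17 'b': at 4 (via fail)
pos 18 'a': at 7  → match P2@[15:18]
pos 19 'a': at 14 (via fail)  → match P4@[18:19]
pos 20 'a': at 14 (via fail)  → match P4@[19:20]
pos 21 'c': at 1 (via fail)  → match P0@[21:21]
pos 22 'a': at 13 (via fail)
pos 23 'a': at 14  → match P4@[22:23]
pos 24 'a': at 14 (via fail)  → match P4@[23:24]
pos 25 'b': at 22 (via fail)
pos 26 'a': at 3 (via fail)
pos 27 'a': at 14 (via fail)  → match P4@[26:27]
pos 28 'b': at 22 (via fail)
pos 29 'a': at 3 (via fail)
pos 30 'a': at 14 (via fail)  → match P4@[29:30]
pos 31 'a': at 14 (via fail)  → match P4@[30:31]
pos 32 'b': at 22 (via fail)
pos 33 'b': at 23
pos 34 'c': at 9 (via fail)  → match P0@[34:34]
pos 35 'a': at 10
pos 36 'c': at 11  → match P0@[36:36]
pos 37 'a': at 12  → match P3@[32:37]
pos 38 'b': at 22 (via fail)
pos 39 'c': at 1 (via fail)  → match P0@[39:39]

Matches: [[0,0],[1,0],[2,0],[3,0],[4,0],[6,0],[6,5],[8,0],[10,0],[14,2],[16,2],[18,2],[19,4],[20,4],[21,0],[23,4],[24,4],[27,4],[30,4],[31,4],[34,0],[36,0],[37,3],[39,0]]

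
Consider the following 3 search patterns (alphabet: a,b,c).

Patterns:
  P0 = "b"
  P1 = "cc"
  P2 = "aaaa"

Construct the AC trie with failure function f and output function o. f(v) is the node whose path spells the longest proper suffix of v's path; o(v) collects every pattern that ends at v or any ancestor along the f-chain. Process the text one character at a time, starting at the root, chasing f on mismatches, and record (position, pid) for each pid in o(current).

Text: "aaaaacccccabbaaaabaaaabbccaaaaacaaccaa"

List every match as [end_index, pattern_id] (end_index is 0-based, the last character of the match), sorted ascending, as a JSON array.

Build automaton:
Trie nodes:
  0='ε' goto a→4 b→1 c→2
  1='b' goto ·  ←P0
  2='c' goto c→3
  3='cc' goto ·  ←P1
  4='a' goto a→5
  5='aa' goto a→6
  6='aaa' goto a→7
  7='aaaa' goto ·  ←P2

BFS fail/out derivation:
  fail(1) 'b': from fail(0)=0 chase 'b': 0 ⇒ 0;  out={0}∪out(0)={0}
  fail(2) 'c': from fail(0)=0 chase 'c': 0 ⇒ 0;  out=∅∪out(0)=∅
  fail(4) 'a': from fail(0)=0 chase 'a': 0 ⇒ 0;  out=∅∪out(0)=∅
  fail(3) 'cc': from fail(2)=0 chase 'c': 0 ⇒ 2;  out={1}∪out(2)={1}
  fail(5) 'aa': from fail(4)=0 chase 'a': 0 ⇒ 4;  out=∅∪out(4)=∅
  fail(6) 'aaa': from fail(5)=4 chase 'a': 4 ⇒ 5;  out=∅∪out(5)=∅
  fail(7) 'aaaa': from fail(6)=5 chase 'a': 5 ⇒ 6;  out={2}∪out(6)={2}

Run:
pos 0 'a': at 4
pos 1 'a': at 5
pos 2 'a': at 6
pos 3 'a': at 7  ** P2@[0:3]
pos 4 'a': at 7 (via fail)  ** P2@[1:4]
pos 5 'c': at 2 (via fail)
pos 6 'c': at 3  ** P1@[5:6]
pos 7 'c': at 3 (via fail)  ** P1@[6:7]
pos 8 'c': at 3 (via fail)  ** P1@[7:8]
pos 9 'c': at 3 (via fail)  ** P1@[8:9]
pos 10 'a': at 4 (via fail)
pos 11 'b': at 1 (via fail)  ** P0@[11:11]
pos 12 'b': at 1 (via fail)  ** P0@[12:12]
pos 13 'a': at 4 (via fail)
pos 14 'a': at 5
pos 15 'a': at 6
pos 16 'a': at 7  ** P2@[13:16]
pos 17 'b': at 1 (via fail)  ** P0@[17:17]
pos 18 'a': at 4 (via fail)
pos 19 'a': at 5
pos 20 'a': at 6
pos 21 'a': at 7  ** P2@[18:21]
pos 22 'b': at 1 (via fail)  ** P0@[22:22]
pos 23 'b': at 1 (via fail)  ** P0@[23:23]
pos 24 'c': at 2 (via fail)
pos 25 'c': at 3  ** P1@[24:25]
pos 26 'a': at 4 (via fail)
pos 27 'a': at 5
pos 28 'a': at 6
pos 29 'a': at 7  ** P2@[26:29]
pos 30 'a': at 7 (via fail)  ** P2@[27:30]
pos 31 'c': at 2 (via fail)
pos 32 'a': at 4 (via fail)
pos 33 'a': at 5
pos 34 'c': at 2 (via fail)
pos 35 'c': at 3  ** P1@[34:35]
pos 36 'a': at 4 (via fail)
pos 37 'a': at 5

All matches (sorted): [[3,2],[4,2],[6,1],[7,1],[8,1],[9,1],[11,0],[12,0],[16,2],[17,0],[21,2],[22,0],[23,0],[25,1],[29,2],[30,2],[35,1]]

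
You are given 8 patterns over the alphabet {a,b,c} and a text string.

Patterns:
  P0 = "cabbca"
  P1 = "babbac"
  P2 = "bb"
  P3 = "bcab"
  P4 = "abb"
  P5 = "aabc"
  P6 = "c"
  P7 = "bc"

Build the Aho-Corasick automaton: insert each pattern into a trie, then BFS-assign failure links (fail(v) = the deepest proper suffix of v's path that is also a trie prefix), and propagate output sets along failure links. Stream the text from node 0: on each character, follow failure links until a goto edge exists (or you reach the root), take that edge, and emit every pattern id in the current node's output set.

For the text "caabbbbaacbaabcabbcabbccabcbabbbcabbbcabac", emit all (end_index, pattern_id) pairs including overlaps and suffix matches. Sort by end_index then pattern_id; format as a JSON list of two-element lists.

Build automaton:
Trie (insert patterns):
  n0 'ε': a→17 b→7 c→1
  n1 'c': a→2  [P6 ends]
  n2 'ca': b→3
  n3 'cab': b→4
  n4 'cabb': c→5
  n5 'cabbc': a→6
  n6 'cabbca': ·  [P0 ends]
  n7 'b': a→8 b→13 c→14
  n8 'ba': b→9
  n9 'bab': b→10
  n10 'babb': a→11
  n11 'babba': c→12
  n12 'babbac': ·  [P1 ends]
  n13 'bb': ·  [P2 ends]
  n14 'bc': a→15  [P7 ends]
  n15 'bca': b→16
  n16 'bcab': ·  [P3 ends]
  n17 'a': a→20 b→18
  n18 'ab': b→19
  n19 'abb': ·  [P4 ends]
  n20 'aa': b→21
  n21 'aab': c→22
  n22 'aabc': ·  [P5 ends]

BFS fail/out derivation:
  fail(1) 'c': from fail(0)=0 chase 'c': 0 ⇒ 0;  out={6}∪out(0)={6}
  fail(7) 'b': from fail(0)=0 chase 'b': 0 ⇒ 0;  out=∅∪out(0)=∅
  fail(17) 'a': from fail(0)=0 chase 'a': 0 ⇒ 0;  out=∅∪out(0)=∅
  fail(2) 'ca': from fail(1)=0 chase 'a': 0 ⇒ 17;  out=∅∪out(17)=∅
  fail(8) 'ba': from fail(7)=0 chase 'a': 0 ⇒ 17;  out=∅∪out(17)=∅
  fail(13) 'bb': from fail(7)=0 chase 'b': 0 ⇒ 7;  out={2}∪out(7)={2}
  fail(14) 'bc': from fail(7)=0 chase 'c': 0 ⇒ 1;  out={7}∪out(1)={6,7}
  fail(18) 'ab': from fail(17)=0 chase 'b': 0 ⇒ 7;  out=∅∪out(7)=∅
  fail(20) 'aa': from fail(17)=0 chase 'a': 0 ⇒ 17;  out=∅∪out(17)=∅
  fail(3) 'cab': from fail(2)=17 chase 'b': 17 ⇒ 18;  out=∅∪out(18)=∅
  fail(9) 'bab': from fail(8)=17 chase 'b': 17 ⇒ 18;  out=∅∪out(18)=∅
  fail(15) 'bca': from fail(14)=1 chase 'a': 1 ⇒ 2;  out=∅∪out(2)=∅
  fail(19) 'abb': from fail(18)=7 chase 'b': 7 ⇒ 13;  out={4}∪out(13)={2,4}
  fail(21) 'aab': from fail(20)=17 chase 'b': 17 ⇒ 18;  out=∅∪out(18)=∅
  fail(4) 'cabb': from fail(3)=18 chase 'b': 18 ⇒ 19;  out=∅∪out(19)={2,4}
  fail(10) 'babb': from fail(9)=18 chase 'b': 18 ⇒ 19;  out=∅∪out(19)={2,4}
  fail(16) 'bcab': from fail(15)=2 chase 'b': 2 ⇒ 3;  out={3}∪out(3)={3}
  fail(22) 'aabc': from fail(21)=18 chase 'c': 18→7 ⇒ 14;  out={5}∪out(14)={5,6,7}
  fail(5) 'cabbc': from fail(4)=19 chase 'c': 19→13→7 ⇒ 14;  out=∅∪out(14)={6,7}
  fail(11) 'babba': from fail(10)=19 chase 'a': 19→13→7 ⇒ 8;  out=∅∪out(8)=∅
  fail(6) 'cabbca': from fail(5)=14 chase 'a': 14 ⇒ 15;  out={0}∪out(15)={0}
  fail(12) 'babbac': from fail(11)=8 chase 'c': 8→17→0 ⇒ 1;  out={1}∪out(1)={1,6}

Text stream:
i=0 'c': node 0→1  emit P6@[0:0]
i=1 'a': node 1→2
i=2 'a': node 2→20 (via fail)
i=3 'b': node 20→21
i=4 'b': node 21→19 (via fail)  emit P2@[3:4],P4@[2:4]
i=5 'b': node 19→13 (via fail)  emit P2@[4:5]
i=6 'b': node 13→13 (via fail)  emit P2@[5:6]
i=7 'a': node 13→8 (via fail)
i=8 'a': node 8→20 (via fail)
i=9 'c': node 20→1 (via fail)  emit P6@[9:9]
i=10 'b': node 1→7 (via fail)
i=11 'a': node 7→8
i=12 'a': node 8→20 (via fail)
i=13 'b': node 20→21
i=14 'c': node 21→22  emit P5@[11:14],P6@[14:14],P7@[13:14]
i=15 'a': node 22→15 (via fail)
i=16 'b': node 15→16  emit P3@[13:16]
i=17 'b': node 16→4 (via fail)  emit P2@[16:17],P4@[15:17]
i=18 'c': node 4→5  emit P6@[18:18],P7@[17:18]
i=19 'a': node 5→6  emit P0@[14:19]
i=20 'b': node 6→16 (via fail)  emit P3@[17:20]
i=21 'b': node 16→4 (via fail)  emit P2@[20:21],P4@[19:21]
i=22 'c': node 4→5  emit P6@[22:22],P7@[21:22]
i=23 'c': node 5→1 (via fail)  emit P6@[23:23]
i=24 'a': node 1→2
i=25 'b': node 2→3
i=26 'c': node 3→14 (via fail)  emit P6@[26:26],P7@[25:26]
i=27 'b': node 14→7 (via fail)
i=28 'a': node 7→8
i=29 'b': node 8→9
i=30 'b': node 9→10  emit P2@[29:30],P4@[28:30]
i=31 'b': node 10→13 (via fail)  emit P2@[30:31]
i=32 'c': node 13→14 (via fail)  emit P6@[32:32],P7@[31:32]
i=33 'a': node 14→15
i=34 'b': node 15→16  emit P3@[31:34]
i=35 'b': node 16→4 (via fail)  emit P2@[34:35],P4@[33:35]
i=36 'b': node 4→13 (via fail)  emit P2@[35:36]
i=37 'c': node 13→14 (via fail)  emit P6@[37:37],P7@[36:37]
i=38 'a': node 14→15
i=39 'b': node 15→16  emit P3@[36:39]
i=40 'a': node 16→8 (via fail)
i=41 'c': node 8→1 (via fail)  emit P6@[41:41]

Result: [[0,6],[4,2],[4,4],[5,2],[6,2],[9,6],[14,5],[14,6],[14,7],[16,3],[17,2],[17,4],[18,6],[18,7],[19,0],[20,3],[21,2],[21,4],[22,6],[22,7],[23,6],[26,6],[26,7],[30,2],[30,4],[31,2],[32,6],[32,7],[34,3],[35,2],[35,4],[36,2],[37,6],[37,7],[39,3],[41,6]]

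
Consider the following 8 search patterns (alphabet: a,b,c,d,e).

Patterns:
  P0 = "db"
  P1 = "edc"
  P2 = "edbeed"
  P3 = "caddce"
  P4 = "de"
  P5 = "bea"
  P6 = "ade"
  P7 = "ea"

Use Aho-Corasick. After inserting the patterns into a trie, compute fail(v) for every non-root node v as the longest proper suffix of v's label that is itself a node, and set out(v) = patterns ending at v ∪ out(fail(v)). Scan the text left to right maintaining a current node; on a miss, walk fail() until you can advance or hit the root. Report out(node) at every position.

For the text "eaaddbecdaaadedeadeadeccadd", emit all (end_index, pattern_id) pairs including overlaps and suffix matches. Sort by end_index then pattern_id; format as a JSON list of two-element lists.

Construct AC machine:
Trie (insert patterns):
  n0 'ε': a→20 b→17 c→10 d→1 e→3
  n1 'd': b→2 e→16
  n2 'db': ·  [P0 ends]
  n3 'e': a→23 d→4
  n4 'ed': b→6 c→5
  n5 'edc': ·  [P1 ends]
  n6 'edb': e→7
  n7 'edbe': e→8
  n8 'edbee': d→9
  n9 'edbeed': ·  [P2 ends]
  n10 'c': a→11
  n11 'ca': d→12
  n12 'cad': d→13
  n13 'cadd': c→14
  n14 'caddc': e→15
  n15 'caddce': ·  [P3 ends]
  n16 'de': ·  [P4 ends]
  n17 'b': e→18
  n18 'be': a→19
  n19 'bea': ·  [P5 ends]
  n20 'a': d→21
  n21 'ad': e→22
  n22 'ade': ·  [P6 ends]
  n23 'ea': ·  [P7 ends]

Failure links (BFS by depth):
  fail(1) 'd': from fail(0)=0 chase 'd': 0 ⇒ 0;  out=∅∪out(0)=∅
  fail(3) 'e': from fail(0)=0 chase 'e': 0 ⇒ 0;  out=∅∪out(0)=∅
  fail(10) 'c': from fail(0)=0 chase 'c': 0 ⇒ 0;  out=∅∪out(0)=∅
  fail(17) 'b': from fail(0)=0 chase 'b': 0 ⇒ 0;  out=∅∪out(0)=∅
  fail(20) 'a': from fail(0)=0 chase 'a': 0 ⇒ 0;  out=∅∪out(0)=∅
  fail(2) 'db': from fail(1)=0 chase 'b': 0 ⇒ 17;  out={0}∪out(17)={0}
  fail(4) 'ed': from fail(3)=0 chase 'd': 0 ⇒ 1;  out=∅∪out(1)=∅
  fail(11) 'ca': from fail(10)=0 chase 'a': 0 ⇒ 20;  out=∅∪out(20)=∅
  fail(16) 'de': from fail(1)=0 chase 'e': 0 ⇒ 3;  out={4}∪out(3)={4}
  fail(18) 'be': from fail(17)=0 chase 'e': 0 ⇒ 3;  out=∅∪out(3)=∅
  fail(21) 'ad': from fail(20)=0 chase 'd': 0 ⇒ 1;  out=∅∪out(1)=∅
  fail(23) 'ea': from fail(3)=0 chase 'a': 0 ⇒ 20;  out={7}∪out(20)={7}
  fail(5) 'edc': from fail(4)=1 chase 'c': 1→0 ⇒ 10;  out={1}∪out(10)={1}
  fail(6) 'edb': from fail(4)=1 chase 'b': 1 ⇒ 2;  out=∅∪out(2)={0}
  fail(12) 'cad': from fail(11)=20 chase 'd': 20 ⇒ 21;  out=∅∪out(21)=∅
  fail(19) 'bea': from fail(18)=3 chase 'a': 3 ⇒ 23;  out={5}∪out(23)={5,7}
  fail(22) 'ade': from fail(21)=1 chase 'e': 1 ⇒ 16;  out={6}∪out(16)={4,6}
  fail(7) 'edbe': from fail(6)=2 chase 'e': 2→17 ⇒ 18;  out=∅∪out(18)=∅
  fail(13) 'cadd': from fail(12)=21 chase 'd': 21→1→0 ⇒ 1;  out=∅∪out(1)=∅
  fail(8) 'edbee': from fail(7)=18 chase 'e': 18→3→0 ⇒ 3;  out=∅∪out(3)=∅
  fail(14) 'caddc': from fail(13)=1 chase 'c': 1→0 ⇒ 10;  out=∅∪out(10)=∅
  fail(9) 'edbeed': from fail(8)=3 chase 'd': 3 ⇒ 4;  out={2}∪out(4)={2}
  fail(15) 'caddce': from fail(14)=10 chase 'e': 10→0 ⇒ 3;  out={3}∪out(3)={3}

Scan:
[0] read 'e'  n0⇒n3
[1] read 'a'  n3⇒n23  ** P7@[0:1]
[2] read 'a'  n23⇒n20 (via fail)
[3] read 'd'  n20⇒n21
[4] read 'd'  n21⇒n1 (via fail)
[5] read 'b'  n1⇒n2  ** P0@[4:5]
[6] read 'e'  n2⇒n18 (via fail)
[7] read 'c'  n18⇒n10 (via fail)
[8] read 'd'  n10⇒n1 (via fail)
[9] read 'a'  n1⇒n20 (via fail)
[10] read 'a'  n20⇒n20 (via fail)
[11] read 'a'  n20⇒n20 (via fail)
[12] read 'd'  n20⇒n21
[13] read 'e'  n21⇒n22  ** P4@[12:13],P6@[11:13]
[14] read 'd'  n22⇒n4 (via fail)
[15] read 'e'  n4⇒n16 (via fail)  ** P4@[14:15]
[16] read 'a'  n16⇒n23 (via fail)  ** P7@[15:16]
[17] read 'd'  n23⇒n21 (via fail)
[18] read 'e'  n21⇒n22  ** P4@[17:18],P6@[16:18]
[19] read 'a'  n22⇒n23 (via fail)  ** P7@[18:19]
[20] read 'd'  n23⇒n21 (via fail)
[21] read 'e'  n21⇒n22  ** P4@[20:21],P6@[19:21]
[22] read 'c'  n22⇒n10 (via fail)
[23] read 'c'  n10⇒n10 (via fail)
[24] read 'a'  n10⇒n11
[25] read 'd'  n11⇒n12
[26] read 'd'  n12⇒n13

All matches (sorted): [[1,7],[5,0],[13,4],[13,6],[15,4],[16,7],[18,4],[18,6],[19,7],[21,4],[21,6]]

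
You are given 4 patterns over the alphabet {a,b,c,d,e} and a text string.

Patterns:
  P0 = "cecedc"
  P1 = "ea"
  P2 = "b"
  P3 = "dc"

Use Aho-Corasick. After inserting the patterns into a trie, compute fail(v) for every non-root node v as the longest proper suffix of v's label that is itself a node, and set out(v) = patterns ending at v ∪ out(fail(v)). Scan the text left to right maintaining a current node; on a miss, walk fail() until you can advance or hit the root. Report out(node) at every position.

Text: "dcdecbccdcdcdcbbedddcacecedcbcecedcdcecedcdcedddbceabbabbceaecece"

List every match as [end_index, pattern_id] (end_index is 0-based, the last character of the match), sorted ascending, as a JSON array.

Construct AC machine:
Trie nodes:
  0='ε' goto b→9 c→1 d→10 e→7
  1='c' goto e→2
  2='ce' goto c→3
  3='cec' goto e→4
  4='cece' goto d→5
  5='ceced' goto c→6
  6='cecedc' goto ·  [P0 ends]
  7='e' goto a→8
  8='ea' goto ·  [P1 ends]
  9='b' goto ·  [P2 ends]
  10='d' goto c→11
  11='dc' goto ·  [P3 ends]

BFS fail/out derivation:
  n1('c'): parent n0 fail=0; on 'c' 0 → fail=0;  out ∅∪∅=∅
  n7('e'): parent n0 fail=0; on 'e' 0 → fail=0;  out ∅∪∅=∅
  n9('b'): parent n0 fail=0; on 'b' 0 → fail=0;  out {2}∪∅={2}
  n10('d'): parent n0 fail=0; on 'd' 0 → fail=0;  out ∅∪∅=∅
  n2('ce'): parent n1 fail=0; on 'e' 0 → fail=7;  out ∅∪∅=∅
  n8('ea'): parent n7 fail=0; on 'a' 0 → fail=0;  out {1}∪∅={1}
  n11('dc'): parent n10 fail=0; on 'c' 0 → fail=1;  out {3}∪∅={3}
  n3('cec'): parent n2 fail=7; on 'c' 7→0 → fail=1;  out ∅∪∅=∅
  n4('cece'): parent n3 fail=1; on 'e' 1 → fail=2;  out ∅∪∅=∅
  n5('ceced'): parent n4 fail=2; on 'd' 2→7→0 → fail=10;  out ∅∪∅=∅
  n6('cecedc'): parent n5 fail=10; on 'c' 10 → fail=11;  out {0}∪{3}={0,3}

Run:
[0] read 'd'  n0⇒n10
[1] read 'c'  n10⇒n11  emit P3@[0:1]
[2] read 'd'  n11⇒n10 (fail-walked)
[3] read 'e'  n10⇒n7 (fail-walked)
[4] read 'c'  n7⇒n1 (fail-walked)
[5] read 'b'  n1⇒n9 (fail-walked)  emit P2@[5:5]
[6] read 'c'  n9⇒n1 (fail-walked)
[7] read 'c'  n1⇒n1 (fail-walked)
[8] read 'd'  n1⇒n10 (fail-walked)
[9] read 'c'  n10⇒n11  emit P3@[8:9]
[10] read 'd'  n11⇒n10 (fail-walked)
[11] read 'c'  n10⇒n11  emit P3@[10:11]
[12] read 'd'  n11⇒n10 (fail-walked)
[13] read 'c'  n10⇒n11  emit P3@[12:13]
[14] read 'b'  n11⇒n9 (fail-walked)  emit P2@[14:14]
[15] read 'b'  n9⇒n9 (fail-walked)  emit P2@[15:15]
[16] read 'e'  n9⇒n7 (fail-walked)
[17] read 'd'  n7⇒n10 (fail-walked)
[18] read 'd'  n10⇒n10 (fail-walked)
[19] read 'd'  n10⇒n10 (fail-walked)
[20] read 'c'  n10⇒n11  emit P3@[19:20]
[21] read 'a'  n11⇒n0 (fail-walked)
[22] read 'c'  n0⇒n1
[23] read 'e'  n1⇒n2
[24] read 'c'  n2⇒n3
[25] read 'e'  n3⇒n4
[26] read 'd'  n4⇒n5
[27] read 'c'  n5⇒n6  emit P0@[22:27],P3@[26:27]
[28] read 'b'  n6⇒n9 (fail-walked)  emit P2@[28:28]
[29] read 'c'  n9⇒n1 (fail-walked)
[30] read 'e'  n1⇒n2
[31] read 'c'  n2⇒n3
[32] read 'e'  n3⇒n4
[33] read 'd'  n4⇒n5
[34] read 'c'  n5⇒n6  emit P0@[29:34],P3@[33:34]
[35] read 'd'  n6⇒n10 (fail-walked)
[36] read 'c'  n10⇒n11  emit P3@[35:36]
[37] read 'e'  n11⇒n2 (fail-walked)
[38] read 'c'  n2⇒n3
[39] read 'e'  n3⇒n4
[40] read 'd'  n4⇒n5
[41] read 'c'  n5⇒n6  emit P0@[36:41],P3@[40:41]
[42] read 'd'  n6⇒n10 (fail-walked)
[43] read 'c'  n10⇒n11  emit P3@[42:43]
[44] read 'e'  n11⇒n2 (fail-walked)
[45] read 'd'  n2⇒n10 (fail-walked)
[46] read 'd'  n10⇒n10 (fail-walked)
[47] read 'd'  n10⇒n10 (fail-walked)
[48] read 'b'  n10⇒n9 (fail-walked)  emit P2@[48:48]
[49] read 'c'  n9⇒n1 (fail-walked)
[50] read 'e'  n1⇒n2
[51] read 'a'  n2⇒n8 (fail-walked)  emit P1@[50:51]
[52] read 'b'  n8⇒n9 (fail-walked)  emit P2@[52:52]
[53] read 'b'  n9⇒n9 (fail-walked)  emit P2@[53:53]
[54] read 'a'  n9⇒n0 (fail-walked)
[55] read 'b'  n0⇒n9  emit P2@[55:55]
[56] read 'b'  n9⇒n9 (fail-walked)  emit P2@[56:56]
[57] read 'c'  n9⇒n1 (fail-walked)
[58] read 'e'  n1⇒n2
[59] read 'a'  n2⇒n8 (fail-walked)  emit P1@[58:59]
[60] read 'e'  n8⇒n7 (fail-walked)
[61] read 'c'  n7⇒n1 (fail-walked)
[62] read 'e'  n1⇒n2
[63] read 'c'  n2⇒n3
[64] read 'e'  n3⇒n4

Result: [[1,3],[5,2],[9,3],[11,3],[13,3],[14,2],[15,2],[20,3],[27,0],[27,3],[28,2],[34,0],[34,3],[36,3],[41,0],[41,3],[43,3],[48,2],[51,1],[52,2],[53,2],[55,2],[56,2],[59,1]]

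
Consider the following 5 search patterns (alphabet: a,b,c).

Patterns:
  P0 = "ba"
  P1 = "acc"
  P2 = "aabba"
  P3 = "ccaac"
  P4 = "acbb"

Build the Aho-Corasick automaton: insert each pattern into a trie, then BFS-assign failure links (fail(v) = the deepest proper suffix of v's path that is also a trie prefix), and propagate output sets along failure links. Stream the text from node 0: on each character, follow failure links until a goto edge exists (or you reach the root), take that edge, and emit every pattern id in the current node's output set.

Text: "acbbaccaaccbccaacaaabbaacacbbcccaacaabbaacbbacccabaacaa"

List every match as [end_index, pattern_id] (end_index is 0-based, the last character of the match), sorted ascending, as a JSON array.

Construct AC machine:
Trie nodes:
  n0 'ε': a→3 b→1 c→10
  n1 'b': a→2
  n2 'ba': ·  [P0 ends]
  n3 'a': a→6 c→4
  n4 'ac': b→15 c→5
  n5 'acc': ·  [P1 ends]
  n6 'aa': b→7
  n7 'aab': b→8
  n8 'aabb': a→9
  n9 'aabba': ·  [P2 ends]
  n10 'c': c→11
  n11 'cc': a→12
  n12 'cca': a→13
  n13 'ccaa': c→14
  n14 'ccaac': ·  [P3 ends]
  n15 'acb': b→16
  n16 'acbb': ·  [P4 ends]

BFS fail/out derivation:
  fail(1) 'b': from fail(0)=0 chase 'b': 0 ⇒ 0;  out=∅∪out(0)=∅
  fail(3) 'a': from fail(0)=0 chase 'a': 0 ⇒ 0;  out=∅∪out(0)=∅
  fail(10) 'c': from fail(0)=0 chase 'c': 0 ⇒ 0;  out=∅∪out(0)=∅
  fail(2) 'ba': from fail(1)=0 chase 'a': 0 ⇒ 3;  out={0}∪out(3)={0}
  fail(4) 'ac': from fail(3)=0 chase 'c': 0 ⇒ 10;  out=∅∪out(10)=∅
  fail(6) 'aa': from fail(3)=0 chase 'a': 0 ⇒ 3;  out=∅∪out(3)=∅
  fail(11) 'cc': from fail(10)=0 chase 'c': 0 ⇒ 10;  out=∅∪out(10)=∅
  fail(5) 'acc': from fail(4)=10 chase 'c': 10 ⇒ 11;  out={1}∪out(11)={1}
  fail(7) 'aab': from fail(6)=3 chase 'b': 3→0 ⇒ 1;  out=∅∪out(1)=∅
  fail(12) 'cca': from fail(11)=10 chase 'a': 10→0 ⇒ 3;  out=∅∪out(3)=∅
  fail(15) 'acb': from fail(4)=10 chase 'b': 10→0 ⇒ 1;  out=∅∪out(1)=∅
  fail(8) 'aabb': from fail(7)=1 chase 'b': 1→0 ⇒ 1;  out=∅∪out(1)=∅
  fail(13) 'ccaa': from fail(12)=3 chase 'a': 3 ⇒ 6;  out=∅∪out(6)=∅
  fail(16) 'acbb': from fail(15)=1 chase 'b': 1→0 ⇒ 1;  out={4}∪out(1)={4}
  fail(9) 'aabba': from fail(8)=1 chase 'a': 1 ⇒ 2;  out={2}∪out(2)={0,2}
  fail(14) 'ccaac': from fail(13)=6 chase 'c': 6→3 ⇒ 4;  out={3}∪out(4)={3}

Scan:
i=0 'a': node 0→3
i=1 'c': node 3→4
i=2 'b': node 4→15
i=3 'b': node 15→16  emit P4@[0:3]
i=4 'a': node 16→2 ·f  emit P0@[3:4]
i=5 'c': node 2→4 ·f
i=6 'c': node 4→5  emit P1@[4:6]
i=7 'a': node 5→12 ·f
i=8 'a': node 12→13
i=9 'c': node 13→14  emit P3@[5:9]
i=10 'c': node 14→5 ·f  emit P1@[8:10]
i=11 'b': node 5→1 ·f
i=12 'c': node 1→10 ·f
i=13 'c': node 10→11
i=14 'a': node 11→12
i=15 'a': node 12→13
i=16 'c': node 13→14  emit P3@[12:16]
i=17 'a': node 14→3 ·f
i=18 'a': node 3→6
i=19 'a': node 6→6 ·f
i=20 'b': node 6→7
i=21 'b': node 7→8
i=22 'a': node 8→9  emit P0@[21:22],P2@[18:22]
i=23 'a': node 9→6 ·f
i=24 'c': node 6→4 ·f
i=25 'a': node 4→3 ·f
i=26 'c': node 3→4
i=27 'b': node 4→15
i=28 'b': node 15→16  emit P4@[25:28]
i=29 'c': node 16→10 ·f
i=30 'c': node 10→11
i=31 'c': node 11→11 ·f
i=32 'a': node 11→12
i=33 'a': node 12→13
i=34 'c': node 13→14  emit P3@[30:34]
i=35 'a': node 14→3 ·f
i=36 'a': node 3→6
i=37 'b': node 6→7
i=38 'b': node 7→8
i=39 'a': node 8→9  emit P0@[38:39],P2@[35:39]
i=40 'a': node 9→6 ·f
i=41 'c': node 6→4 ·f
i=42 'b': node 4→15
i=43 'b': node 15→16  emit P4@[40:43]
i=44 'a': node 16→2 ·f  emit P0@[43:44]
i=45 'c': node 2→4 ·f
i=46 'c': node 4→5  emit P1@[44:46]
i=47 'c': node 5→11 ·f
i=48 'a': node 11→12
i=49 'b': node 12→1 ·f
i=50 'a': node 1→2  emit P0@[49:50]
i=51 'a': node 2→6 ·f
i=52 'c': node 6→4 ·f
i=53 'a': node 4→3 ·f
i=54 'a': node 3→6

Matches: [[3,4],[4,0],[6,1],[9,3],[10,1],[16,3],[22,0],[22,2],[28,4],[34,3],[39,0],[39,2],[43,4],[44,0],[46,1],[50,0]]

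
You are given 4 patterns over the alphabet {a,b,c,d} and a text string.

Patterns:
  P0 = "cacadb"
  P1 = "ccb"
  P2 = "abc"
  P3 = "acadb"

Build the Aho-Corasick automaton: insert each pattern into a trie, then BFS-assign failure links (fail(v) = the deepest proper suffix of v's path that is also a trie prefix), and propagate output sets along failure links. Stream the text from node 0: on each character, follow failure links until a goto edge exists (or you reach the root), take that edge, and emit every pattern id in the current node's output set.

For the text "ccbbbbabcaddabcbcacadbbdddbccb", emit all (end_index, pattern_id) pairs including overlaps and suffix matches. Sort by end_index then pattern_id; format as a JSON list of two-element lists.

Construct AC machine:
Trie (insert patterns):
  0='ε' goto a→9 c→1
  1='c' goto a→2 c→7
  2='ca' goto c→3
  3='cac' goto a→4
  4='caca' goto d→5
  5='cacad' goto b→6
  6='cacadb' goto ·  ←P0
  7='cc' goto b→8
  8='ccb' goto ·  ←P1
  9='a' goto b→10 c→12
  10='ab' goto c→11
  11='abc' goto ·  ←P2
  12='ac' goto a→13
  13='aca' goto d→14
  14='acad' goto b→15
  15='acadb' goto ·  ←P3

BFS fail/out derivation:
  fail(1) 'c': from fail(0)=0 chase 'c': 0 ⇒ 0;  out=∅∪out(0)=∅
  fail(9) 'a': from fail(0)=0 chase 'a': 0 ⇒ 0;  out=∅∪out(0)=∅
  fail(2) 'ca': from fail(1)=0 chase 'a': 0 ⇒ 9;  out=∅∪out(9)=∅
  fail(7) 'cc': from fail(1)=0 chase 'c': 0 ⇒ 1;  out=∅∪out(1)=∅
  fail(10) 'ab': from fail(9)=0 chase 'b': 0 ⇒ 0;  out=∅∪out(0)=∅
  fail(12) 'ac': from fail(9)=0 chase 'c': 0 ⇒ 1;  out=∅∪out(1)=∅
  fail(3) 'cac': from fail(2)=9 chase 'c': 9 ⇒ 12;  out=∅∪out(12)=∅
  fail(8) 'ccb': from fail(7)=1 chase 'b': 1→0 ⇒ 0;  out={1}∪out(0)={1}
  fail(11) 'abc': from fail(10)=0 chase 'c': 0 ⇒ 1;  out={2}∪out(1)={2}
  fail(13) 'aca': from fail(12)=1 chase 'a': 1 ⇒ 2;  out=∅∪out(2)=∅
  fail(4) 'caca': from fail(3)=12 chase 'a': 12 ⇒ 13;  out=∅∪out(13)=∅
  fail(14) 'acad': from fail(13)=2 chase 'd': 2→9→0 ⇒ 0;  out=∅∪out(0)=∅
  fail(5) 'cacad': from fail(4)=13 chase 'd': 13 ⇒ 14;  out=∅∪out(14)=∅
  fail(15) 'acadb': from fail(14)=0 chase 'b': 0 ⇒ 0;  out={3}∪out(0)={3}
  fail(6) 'cacadb': from fail(5)=14 chase 'b': 14 ⇒ 15;  out={0}∪out(15)={0,3}

Text stream:
[0] read 'c'  n0⇒n1
[1] read 'c'  n1⇒n7
[2] read 'b'  n7⇒n8  → match P1@[0:2]
[3] read 'b'  n8⇒n0 ·f
[4] read 'b'  n0⇒n0
[5] read 'b'  n0⇒n0
[6] read 'a'  n0⇒n9
[7] read 'b'  n9⇒n10
[8] read 'c'  n10⇒n11  → match P2@[6:8]
[9] read 'a'  n11⇒n2 ·f
[10] read 'd'  n2⇒n0 ·f
[11] read 'd'  n0⇒n0
[12] read 'a'  n0⇒n9
[13] read 'b'  n9⇒n10
[14] read 'c'  n10⇒n11  → match P2@[12:14]
[15] read 'b'  n11⇒n0 ·f
[16] read 'c'  n0⇒n1
[17] read 'a'  n1⇒n2
[18] read 'c'  n2⇒n3
[19] read 'a'  n3⇒n4
[20] read 'd'  n4⇒n5
[21] read 'b'  n5⇒n6  → match P0@[16:21],P3@[17:21]
[22] read 'b'  n6⇒n0 ·f
[23] read 'd'  n0⇒n0
[24] read 'd'  n0⇒n0
[25] read 'd'  n0⇒n0
[26] read 'b'  n0⇒n0
[27] read 'c'  n0⇒n1
[28] read 'c'  n1⇒n7
[29] read 'b'  n7⇒n8  → match P1@[27:29]

Result: [[2,1],[8,2],[14,2],[21,0],[21,3],[29,1]]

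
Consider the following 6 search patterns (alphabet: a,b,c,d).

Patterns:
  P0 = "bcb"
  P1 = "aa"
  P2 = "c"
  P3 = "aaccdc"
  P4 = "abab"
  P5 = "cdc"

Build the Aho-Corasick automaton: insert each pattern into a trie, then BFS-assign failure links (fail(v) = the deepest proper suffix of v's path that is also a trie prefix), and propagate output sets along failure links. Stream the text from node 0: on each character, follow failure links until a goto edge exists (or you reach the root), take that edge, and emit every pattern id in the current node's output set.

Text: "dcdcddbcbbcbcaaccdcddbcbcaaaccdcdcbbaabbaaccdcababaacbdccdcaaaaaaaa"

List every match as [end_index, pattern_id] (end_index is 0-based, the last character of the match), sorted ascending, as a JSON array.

Construct AC machine:
Trie (insert patterns):
  0='ε' goto a→4 b→1 c→6
  1='b' goto c→2
  2='bc' goto b→3
  3='bcb' goto ·  ←P0
  4='a' goto a→5 b→11
  5='aa' goto c→7  ←P1
  6='c' goto d→14  ←P2
  7='aac' goto c→8
  8='aacc' goto d→9
  9='aaccd' goto c→10
  10='aaccdc' goto ·  ←P3
  11='ab' goto a→12
  12='aba' goto b→13
  13='abab' goto ·  ←P4
  14='cd' goto c→15
  15='cdc' goto ·  ←P5

BFS fail/out derivation:
  n1('b'): parent n0 fail=0; on 'b' 0 → fail=0;  out ∅∪∅=∅
  n4('a'): parent n0 fail=0; on 'a' 0 → fail=0;  out ∅∪∅=∅
  n6('c'): parent n0 fail=0; on 'c' 0 → fail=0;  out {2}∪∅={2}
  n2('bc'): parent n1 fail=0; on 'c' 0 → fail=6;  out ∅∪{2}={2}
  n5('aa'): parent n4 fail=0; on 'a' 0 → fail=4;  out {1}∪∅={1}
  n11('ab'): parent n4 fail=0; on 'b' 0 → fail=1;  out ∅∪∅=∅
  n14('cd'): parent n6 fail=0; on 'd' 0 → fail=0;  out ∅∪∅=∅
  n3('bcb'): parent n2 fail=6; on 'b' 6→0 → fail=1;  out {0}∪∅={0}
  n7('aac'): parent n5 fail=4; on 'c' 4→0 → fail=6;  out ∅∪{2}={2}
  n12('aba'): parent n11 fail=1; on 'a' 1→0 → fail=4;  out ∅∪∅=∅
  n15('cdc'): parent n14 fail=0; on 'c' 0 → fail=6;  out {5}∪{2}={2,5}
  n8('aacc'): parent n7 fail=6; on 'c' 6→0 → fail=6;  out ∅∪{2}={2}
  n13('abab'): parent n12 fail=4; on 'b' 4 → fail=11;  out {4}∪∅={4}
  n9('aaccd'): parent n8 fail=6; on 'd' 6 → fail=14;  out ∅∪∅=∅
  n10('aaccdc'): parent n9 fail=14; on 'c' 14 → fail=15;  out {3}∪{2,5}={2,3,5}

Text stream:
pos 0 'd': at 0
pos 1 'c': at 6  → match P2@[1:1]
pos 2 'd': at 14
pos 3 'c': at 15  → match P2@[3:3],P5@[1:3]
pos 4 'd': at 14 ·f
pos 5 'd': at 0 ·f
pos 6 'b': at 1
pos 7 'c': at 2  → match P2@[7:7]
pos 8 'b': at 3  → match P0@[6:8]
pos 9 'b': at 1 ·f
pos 10 'c': at 2  → match P2@[10:10]
pos 11 'b': at 3  → match P0@[9:11]
pos 12 'c': at 2 ·f  → match P2@[12:12]
pos 13 'a': at 4 ·f
pos 14 'a': at 5  → match P1@[13:14]
pos 15 'c': at 7  → match P2@[15:15]
pos 16 'c': at 8  → match P2@[16:16]
pos 17 'd': at 9
pos 18 'c': at 10  → match P2@[18:18],P3@[13:18],P5@[16:18]
pos 19 'd': at 14 ·f
pos 20 'd': at 0 ·f
pos 21 'b': at 1
pos 22 'c': at 2  → match P2@[22:22]
pos 23 'b': at 3  → match P0@[21:23]
pos 24 'c': at 2 ·f  → match P2@[24:24]
pos 25 'a': at 4 ·f
pos 26 'a': at 5  → match P1@[25:26]
pos 27 'a': at 5 ·f  → match P1@[26:27]
pos 28 'c': at 7  → match P2@[28:28]
pos 29 'c': at 8  → match P2@[29:29]
pos 30 'd': at 9
pos 31 'c': at 10  → match P2@[31:31],P3@[26:31],P5@[29:31]
pos 32 'd': at 14 ·f
pos 33 'c': at 15  → match P2@[33:33],P5@[31:33]
pos 34 'b': at 1 ·f
pos 35 'b': at 1 ·f
pos 36 'a': at 4 ·f
pos 37 'a': at 5  → match P1@[36:37]
pos 38 'b': at 11 ·f
pos 39 'b': at 1 ·f
pos 40 'a': at 4 ·f
pos 41 'a': at 5  → match P1@[40:41]
pos 42 'c': at 7  → match P2@[42:42]
pos 43 'c': at 8  → match P2@[43:43]
pos 44 'd': at 9
pos 45 'c': at 10  → match P2@[45:45],P3@[40:45],P5@[43:45]
pos 46 'a': at 4 ·f
pos 47 'b': at 11
pos 48 'a': at 12
pos 49 'b': at 13  → match P4@[46:49]
pos 50 'a': at 12 ·f
pos 51 'a': at 5 ·f  → match P1@[50:51]
pos 52 'c': at 7  → match P2@[52:52]
pos 53 'b': at 1 ·f
pos 54 'd': at 0 ·f
pos 55 'c': at 6  → match P2@[55:55]
pos 56 'c': at 6 ·f  → match P2@[56:56]
pos 57 'd': at 14
pos 58 'c': at 15  → match P2@[58:58],P5@[56:58]
pos 59 'a': at 4 ·f
pos 60 'a': at 5  → match P1@[59:60]
pos 61 'a': at 5 ·f  → match P1@[60:61]
pos 62 'a': at 5 ·f  → match P1@[61:62]
pos 63 'a': at 5 ·f  → match P1@[62:63]
pos 64 'a': at 5 ·f  → match P1@[63:64]
pos 65 'a': at 5 ·f  → match P1@[64:65]
pos 66 'a': at 5 ·f  → match P1@[65:66]

Result: [[1,2],[3,2],[3,5],[7,2],[8,0],[10,2],[11,0],[12,2],[14,1],[15,2],[16,2],[18,2],[18,3],[18,5],[22,2],[23,0],[24,2],[26,1],[27,1],[28,2],[29,2],[31,2],[31,3],[31,5],[33,2],[33,5],[37,1],[41,1],[42,2],[43,2],[45,2],[45,3],[45,5],[49,4],[51,1],[52,2],[55,2],[56,2],[58,2],[58,5],[60,1],[61,1],[62,1],[63,1],[64,1],[65,1],[66,1]]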